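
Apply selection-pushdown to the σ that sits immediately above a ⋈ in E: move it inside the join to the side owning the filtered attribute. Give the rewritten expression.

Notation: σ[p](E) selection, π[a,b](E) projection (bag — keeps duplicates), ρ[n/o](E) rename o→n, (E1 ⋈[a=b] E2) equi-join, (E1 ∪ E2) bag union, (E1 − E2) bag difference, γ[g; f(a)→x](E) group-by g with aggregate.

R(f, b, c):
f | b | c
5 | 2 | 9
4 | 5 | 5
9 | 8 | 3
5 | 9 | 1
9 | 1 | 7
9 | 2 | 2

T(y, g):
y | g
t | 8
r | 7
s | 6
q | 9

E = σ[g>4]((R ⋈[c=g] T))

σ filters on g, owned by the right side.
E' = (R ⋈[c=g] σ[g>4](T))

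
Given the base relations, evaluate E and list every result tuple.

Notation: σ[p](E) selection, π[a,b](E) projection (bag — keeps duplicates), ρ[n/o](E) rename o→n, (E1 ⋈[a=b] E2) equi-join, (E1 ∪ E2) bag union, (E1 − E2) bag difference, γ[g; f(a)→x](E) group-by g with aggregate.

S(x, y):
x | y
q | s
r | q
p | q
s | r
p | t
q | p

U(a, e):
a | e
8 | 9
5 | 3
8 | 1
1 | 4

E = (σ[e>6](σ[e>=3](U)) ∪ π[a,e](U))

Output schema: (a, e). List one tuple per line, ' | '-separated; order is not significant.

Subexpression sizes:
  U → 4
  σ[e>=3](U) → 3
  σ[e>6](σ[e>=3](U)) → 1
  U → 4
  π[a,e](U) → 4
  (σ[e>6](σ[e>=3](U)) ∪ π[a,e](U)) → 5

== RESULT ==
a | e
1 | 4
5 | 3
8 | 1
8 | 9
8 | 9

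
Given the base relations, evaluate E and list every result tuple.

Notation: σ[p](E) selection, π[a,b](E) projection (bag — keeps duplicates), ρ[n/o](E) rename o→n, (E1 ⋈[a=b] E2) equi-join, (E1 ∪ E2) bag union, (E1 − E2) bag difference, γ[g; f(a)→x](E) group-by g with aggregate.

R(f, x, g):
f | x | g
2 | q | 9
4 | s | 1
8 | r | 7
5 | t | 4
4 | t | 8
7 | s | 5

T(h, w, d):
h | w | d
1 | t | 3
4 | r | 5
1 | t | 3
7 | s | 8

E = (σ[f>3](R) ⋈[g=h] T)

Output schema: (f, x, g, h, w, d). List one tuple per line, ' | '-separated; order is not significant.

Stepwise |·|:
  R → 6
  σ[f>3](R) → 5
  T → 4
  (σ[f>3](R) ⋈[g=h] T) → 4

== RESULT ==
f | x | g | h | w | d
4 | s | 1 | 1 | t | 3
4 | s | 1 | 1 | t | 3
5 | t | 4 | 4 | r | 5
8 | r | 7 | 7 | s | 8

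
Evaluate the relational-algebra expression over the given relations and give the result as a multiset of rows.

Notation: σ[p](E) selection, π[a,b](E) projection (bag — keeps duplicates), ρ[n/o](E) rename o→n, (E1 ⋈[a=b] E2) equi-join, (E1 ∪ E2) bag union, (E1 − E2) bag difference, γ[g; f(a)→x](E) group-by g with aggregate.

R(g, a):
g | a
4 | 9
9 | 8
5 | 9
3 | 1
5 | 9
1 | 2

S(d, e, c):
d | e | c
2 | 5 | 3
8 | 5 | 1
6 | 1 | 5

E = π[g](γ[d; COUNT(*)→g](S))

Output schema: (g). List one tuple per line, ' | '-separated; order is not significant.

Stepwise |·|:
  S → 3
  γ[d; COUNT(*)→g](S) → 3
  π[g](γ[d; COUNT(*)→g](S)) → 3

== RESULT ==
g
1
1
1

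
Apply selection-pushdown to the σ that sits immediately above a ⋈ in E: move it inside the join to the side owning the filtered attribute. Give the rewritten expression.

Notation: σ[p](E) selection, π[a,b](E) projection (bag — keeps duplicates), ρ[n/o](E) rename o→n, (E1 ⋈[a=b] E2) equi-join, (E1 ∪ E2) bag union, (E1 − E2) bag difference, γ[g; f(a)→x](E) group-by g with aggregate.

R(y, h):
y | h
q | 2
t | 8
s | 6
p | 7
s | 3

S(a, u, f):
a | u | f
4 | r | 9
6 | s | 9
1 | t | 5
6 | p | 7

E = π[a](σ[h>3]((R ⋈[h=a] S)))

σ filters on h, owned by the left side.
E' = π[a]((σ[h>3](R) ⋈[h=a] S))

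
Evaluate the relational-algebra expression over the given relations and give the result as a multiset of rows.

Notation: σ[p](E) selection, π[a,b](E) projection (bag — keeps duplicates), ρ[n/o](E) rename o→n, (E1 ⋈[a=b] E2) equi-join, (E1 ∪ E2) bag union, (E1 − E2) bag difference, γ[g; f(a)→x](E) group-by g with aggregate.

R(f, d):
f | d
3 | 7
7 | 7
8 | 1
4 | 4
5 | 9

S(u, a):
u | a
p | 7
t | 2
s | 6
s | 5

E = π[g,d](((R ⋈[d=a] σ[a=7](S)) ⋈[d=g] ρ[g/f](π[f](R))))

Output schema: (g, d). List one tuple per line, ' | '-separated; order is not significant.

Per-node cardinality:
  R → 5
  S → 4
  σ[a=7](S) → 1
  (R ⋈[d=a] σ[a=7](S)) → 2
  R → 5
  π[f](R) → 5
  ρ[g/f](π[f](R)) → 5
  ((R ⋈[d=a] σ[a=7](S)) ⋈[d=g] ρ[g/f](π[f](R))) → 2
  π[g,d](((R ⋈[d=a] σ[a=7](S)) ⋈[d=g] ρ[g/f](π[f](R)))) → 2

== RESULT ==
g | d
7 | 7
7 | 7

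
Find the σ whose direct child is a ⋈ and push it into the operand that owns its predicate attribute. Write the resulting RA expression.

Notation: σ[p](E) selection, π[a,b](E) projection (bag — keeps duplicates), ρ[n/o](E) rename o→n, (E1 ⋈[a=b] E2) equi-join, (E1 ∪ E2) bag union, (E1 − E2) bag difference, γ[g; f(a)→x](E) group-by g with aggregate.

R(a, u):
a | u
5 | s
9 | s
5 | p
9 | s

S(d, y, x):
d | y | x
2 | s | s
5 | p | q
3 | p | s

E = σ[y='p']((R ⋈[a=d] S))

σ filters on y, owned by the right side.
E' = (R ⋈[a=d] σ[y='p'](S))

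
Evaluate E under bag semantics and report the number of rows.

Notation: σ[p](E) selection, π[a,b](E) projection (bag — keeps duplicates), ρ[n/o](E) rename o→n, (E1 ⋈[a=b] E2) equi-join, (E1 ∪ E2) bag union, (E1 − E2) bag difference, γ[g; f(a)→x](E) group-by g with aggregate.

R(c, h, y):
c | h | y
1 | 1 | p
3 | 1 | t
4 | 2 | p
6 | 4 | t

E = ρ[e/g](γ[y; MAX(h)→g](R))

Row counts bottom-up:
  R → 4
  γ[y; MAX(h)→g](R) → 2
  ρ[e/g](γ[y; MAX(h)→g](R)) → 2

|E| = 2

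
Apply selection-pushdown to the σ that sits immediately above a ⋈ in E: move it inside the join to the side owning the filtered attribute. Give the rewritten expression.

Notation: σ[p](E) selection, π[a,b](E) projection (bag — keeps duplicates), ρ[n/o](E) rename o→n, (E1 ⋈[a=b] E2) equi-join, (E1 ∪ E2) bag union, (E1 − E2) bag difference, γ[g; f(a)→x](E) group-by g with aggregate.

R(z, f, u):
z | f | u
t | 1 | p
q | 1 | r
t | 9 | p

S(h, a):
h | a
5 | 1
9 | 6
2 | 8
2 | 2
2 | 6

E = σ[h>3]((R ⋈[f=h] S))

σ filters on h, owned by the right side.
E' = (R ⋈[f=h] σ[h>3](S))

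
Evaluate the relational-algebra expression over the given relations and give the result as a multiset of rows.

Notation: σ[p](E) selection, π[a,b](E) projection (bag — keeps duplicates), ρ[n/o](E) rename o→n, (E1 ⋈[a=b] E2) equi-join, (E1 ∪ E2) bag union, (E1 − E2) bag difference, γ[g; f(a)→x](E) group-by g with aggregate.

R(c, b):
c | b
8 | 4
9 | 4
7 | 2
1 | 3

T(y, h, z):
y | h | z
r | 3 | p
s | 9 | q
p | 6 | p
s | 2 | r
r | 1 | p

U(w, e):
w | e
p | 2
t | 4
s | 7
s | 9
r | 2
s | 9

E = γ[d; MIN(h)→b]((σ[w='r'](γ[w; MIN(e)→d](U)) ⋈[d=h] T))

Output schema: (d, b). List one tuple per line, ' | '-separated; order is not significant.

Stepwise |·|:
  U → 6
  γ[w; MIN(e)→d](U) → 4
  σ[w='r'](γ[w; MIN(e)→d](U)) → 1
  T → 5
  (σ[w='r'](γ[w; MIN(e)→d](U)) ⋈[d=h] T) → 1
  γ[d; MIN(h)→b]((σ[w='r'](γ[w; MIN(e)→d](U)) ⋈[d=h] T)) → 1

== RESULT ==
d | b
2 | 2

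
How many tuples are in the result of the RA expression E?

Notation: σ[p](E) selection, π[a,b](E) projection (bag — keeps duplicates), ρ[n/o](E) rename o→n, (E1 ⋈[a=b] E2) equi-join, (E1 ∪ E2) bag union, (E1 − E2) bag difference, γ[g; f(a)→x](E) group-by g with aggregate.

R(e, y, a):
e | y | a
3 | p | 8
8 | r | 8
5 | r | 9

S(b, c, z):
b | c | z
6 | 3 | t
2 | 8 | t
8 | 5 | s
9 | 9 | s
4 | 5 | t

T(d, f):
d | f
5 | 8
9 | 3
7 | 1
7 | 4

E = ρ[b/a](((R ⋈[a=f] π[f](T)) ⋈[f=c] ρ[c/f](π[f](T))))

Row counts bottom-up:
  R → 3
  T → 4
  π[f](T) → 4
  (R ⋈[a=f] π[f](T)) → 2
  T → 4
  π[f](T) → 4
  ρ[c/f](π[f](T)) → 4
  ((R ⋈[a=f] π[f](T)) ⋈[f=c] ρ[c/f](π[f](T))) → 2
  ρ[b/a](((R ⋈[a=f] π[f](T)) ⋈[f=c] ρ[c/f](π[f](T)))) → 2

|E| = 2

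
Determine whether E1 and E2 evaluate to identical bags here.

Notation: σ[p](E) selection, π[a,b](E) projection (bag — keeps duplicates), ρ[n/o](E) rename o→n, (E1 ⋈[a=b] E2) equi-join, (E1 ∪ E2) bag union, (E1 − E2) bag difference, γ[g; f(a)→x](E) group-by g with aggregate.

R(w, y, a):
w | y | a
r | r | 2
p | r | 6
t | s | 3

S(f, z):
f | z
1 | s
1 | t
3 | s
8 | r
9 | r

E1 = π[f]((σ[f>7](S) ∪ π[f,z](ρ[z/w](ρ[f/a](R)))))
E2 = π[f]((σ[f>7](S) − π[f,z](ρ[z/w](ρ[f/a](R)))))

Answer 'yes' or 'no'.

E1 row counts bottom-up:
  S → 5
  σ[f>7](S) → 2
  R → 3
  ρ[f/a](R) → 3
  ρ[z/w](ρ[f/a](R)) → 3
  π[f,z](ρ[z/w](ρ[f/a](R))) → 3
  (σ[f>7](S) ∪ π[f,z](ρ[z/w](ρ[f/a](R)))) → 5
  π[f]((σ[f>7](S) ∪ π[f,z](ρ[z/w](ρ[f/a](R))))) → 5
E2 row counts bottom-up:
  S → 5
  σ[f>7](S) → 2
  R → 3
  ρ[f/a](R) → 3
  ρ[z/w](ρ[f/a](R)) → 3
  π[f,z](ρ[z/w](ρ[f/a](R))) → 3
  (σ[f>7](S) − π[f,z](ρ[z/w](ρ[f/a](R)))) → 2
  π[f]((σ[f>7](S) − π[f,z](ρ[z/w](ρ[f/a](R))))) → 2

E1 result:
f
2
3
6
8
9
E2 result:
f
8
9
Witness: (6,) appears 1× in E1 but 0× in E2.

no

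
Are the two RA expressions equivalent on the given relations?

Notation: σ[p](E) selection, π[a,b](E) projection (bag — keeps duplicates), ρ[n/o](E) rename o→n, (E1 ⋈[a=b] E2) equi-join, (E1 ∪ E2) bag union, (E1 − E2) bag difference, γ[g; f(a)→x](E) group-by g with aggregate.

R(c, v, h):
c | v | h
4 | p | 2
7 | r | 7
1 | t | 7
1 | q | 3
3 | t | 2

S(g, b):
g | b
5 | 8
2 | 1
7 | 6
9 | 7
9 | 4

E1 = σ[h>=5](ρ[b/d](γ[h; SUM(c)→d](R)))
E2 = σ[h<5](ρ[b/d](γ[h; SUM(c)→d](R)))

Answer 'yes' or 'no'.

E1 row counts bottom-up:
  R → 5
  γ[h; SUM(c)→d](R) → 3
  ρ[b/d](γ[h; SUM(c)→d](R)) → 3
  σ[h>=5](ρ[b/d](γ[h; SUM(c)→d](R))) → 1
E2 row counts bottom-up:
  R → 5
  γ[h; SUM(c)→d](R) → 3
  ρ[b/d](γ[h; SUM(c)→d](R)) → 3
  σ[h<5](ρ[b/d](γ[h; SUM(c)→d](R))) → 2

E1 result:
h | b
7 | 8
E2 result:
h | b
2 | 7
3 | 1
Witness: (3, 1) appears 0× in E1 but 1× in E2.

no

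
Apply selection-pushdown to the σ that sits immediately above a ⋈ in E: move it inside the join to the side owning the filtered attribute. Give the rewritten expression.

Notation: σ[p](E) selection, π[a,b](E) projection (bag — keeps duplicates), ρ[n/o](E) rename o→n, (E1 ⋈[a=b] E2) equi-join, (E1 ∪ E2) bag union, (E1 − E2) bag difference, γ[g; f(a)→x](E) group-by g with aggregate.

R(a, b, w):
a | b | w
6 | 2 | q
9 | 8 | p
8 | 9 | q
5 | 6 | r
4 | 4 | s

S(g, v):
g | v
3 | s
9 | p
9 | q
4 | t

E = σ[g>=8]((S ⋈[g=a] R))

σ filters on g, owned by the left side.
E' = (σ[g>=8](S) ⋈[g=a] R)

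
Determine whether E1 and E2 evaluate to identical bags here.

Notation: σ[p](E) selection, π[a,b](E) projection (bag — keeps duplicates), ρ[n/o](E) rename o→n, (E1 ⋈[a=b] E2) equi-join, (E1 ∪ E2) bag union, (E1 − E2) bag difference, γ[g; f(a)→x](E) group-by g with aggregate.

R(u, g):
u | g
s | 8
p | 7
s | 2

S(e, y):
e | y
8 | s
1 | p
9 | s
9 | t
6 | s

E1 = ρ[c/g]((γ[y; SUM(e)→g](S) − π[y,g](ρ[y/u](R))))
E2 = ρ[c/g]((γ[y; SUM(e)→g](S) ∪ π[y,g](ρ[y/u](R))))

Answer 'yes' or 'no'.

E1 row counts bottom-up:
  S → 5
  γ[y; SUM(e)→g](S) → 3
  R → 3
  ρ[y/u](R) → 3
  π[y,g](ρ[y/u](R)) → 3
  (γ[y; SUM(e)→g](S) − π[y,g](ρ[y/u](R))) → 3
  ρ[c/g]((γ[y; SUM(e)→g](S) − π[y,g](ρ[y/u](R)))) → 3
E2 row counts bottom-up:
  S → 5
  γ[y; SUM(e)→g](S) → 3
  R → 3
  ρ[y/u](R) → 3
  π[y,g](ρ[y/u](R)) → 3
  (γ[y; SUM(e)→g](S) ∪ π[y,g](ρ[y/u](R))) → 6
  ρ[c/g]((γ[y; SUM(e)→g](S) ∪ π[y,g](ρ[y/u](R)))) → 6

E1 result:
y | c
p | 1
s | 23
t | 9
E2 result:
y | c
p | 1
p | 7
s | 2
s | 8
s | 23
t | 9
Witness: ('s', 2) appears 0× in E1 but 1× in E2.

no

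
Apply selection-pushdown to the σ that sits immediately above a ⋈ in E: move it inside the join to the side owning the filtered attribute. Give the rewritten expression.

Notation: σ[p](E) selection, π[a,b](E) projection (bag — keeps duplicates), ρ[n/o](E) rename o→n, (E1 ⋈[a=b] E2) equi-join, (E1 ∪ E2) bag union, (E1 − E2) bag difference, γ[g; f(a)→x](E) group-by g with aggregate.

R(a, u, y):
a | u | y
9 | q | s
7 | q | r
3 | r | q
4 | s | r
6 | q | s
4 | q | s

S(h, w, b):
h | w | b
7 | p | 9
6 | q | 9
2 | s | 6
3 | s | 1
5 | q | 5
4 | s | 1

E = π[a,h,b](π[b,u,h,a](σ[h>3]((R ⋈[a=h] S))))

σ filters on h, owned by the right side.
E' = π[a,h,b](π[b,u,h,a]((R ⋈[a=h] σ[h>3](S))))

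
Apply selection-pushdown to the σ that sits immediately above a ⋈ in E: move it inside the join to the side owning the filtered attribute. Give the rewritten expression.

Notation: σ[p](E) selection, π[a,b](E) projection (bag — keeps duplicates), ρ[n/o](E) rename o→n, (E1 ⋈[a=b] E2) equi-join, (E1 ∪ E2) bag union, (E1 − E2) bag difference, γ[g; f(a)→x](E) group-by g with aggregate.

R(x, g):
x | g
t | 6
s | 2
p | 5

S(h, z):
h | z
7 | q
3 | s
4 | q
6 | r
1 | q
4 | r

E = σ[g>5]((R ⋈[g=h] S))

σ filters on g, owned by the left side.
E' = (σ[g>5](R) ⋈[g=h] S)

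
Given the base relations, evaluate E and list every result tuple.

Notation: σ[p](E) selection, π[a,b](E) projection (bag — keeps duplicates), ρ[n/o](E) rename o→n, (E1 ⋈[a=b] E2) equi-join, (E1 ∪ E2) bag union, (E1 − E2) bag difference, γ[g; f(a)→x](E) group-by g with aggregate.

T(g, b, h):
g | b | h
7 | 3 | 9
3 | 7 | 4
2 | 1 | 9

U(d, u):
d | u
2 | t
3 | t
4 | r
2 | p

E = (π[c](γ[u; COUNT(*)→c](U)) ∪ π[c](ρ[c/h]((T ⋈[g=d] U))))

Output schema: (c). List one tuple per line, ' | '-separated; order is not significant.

Row counts bottom-up:
  U → 4
  γ[u; COUNT(*)→c](U) → 3
  π[c](γ[u; COUNT(*)→c](U)) → 3
  T → 3
  U → 4
  (T ⋈[g=d] U) → 3
  ρ[c/h]((T ⋈[g=d] U)) → 3
  π[c](ρ[c/h]((T ⋈[g=d] U))) → 3
  (π[c](γ[u; COUNT(*)→c](U)) ∪ π[c](ρ[c/h]((T ⋈[g=d] U)))) → 6

== RESULT ==
c
1
1
2
4
9
9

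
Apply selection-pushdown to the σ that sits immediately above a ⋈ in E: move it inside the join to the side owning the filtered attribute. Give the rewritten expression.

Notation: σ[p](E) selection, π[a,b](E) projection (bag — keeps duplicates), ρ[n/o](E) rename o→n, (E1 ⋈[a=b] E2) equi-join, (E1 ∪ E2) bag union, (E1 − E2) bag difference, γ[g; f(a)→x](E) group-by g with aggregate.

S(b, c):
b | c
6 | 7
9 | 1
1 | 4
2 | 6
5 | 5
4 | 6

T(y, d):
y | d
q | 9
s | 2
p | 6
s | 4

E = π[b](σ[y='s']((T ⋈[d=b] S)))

σ filters on y, owned by the left side.
E' = π[b]((σ[y='s'](T) ⋈[d=b] S))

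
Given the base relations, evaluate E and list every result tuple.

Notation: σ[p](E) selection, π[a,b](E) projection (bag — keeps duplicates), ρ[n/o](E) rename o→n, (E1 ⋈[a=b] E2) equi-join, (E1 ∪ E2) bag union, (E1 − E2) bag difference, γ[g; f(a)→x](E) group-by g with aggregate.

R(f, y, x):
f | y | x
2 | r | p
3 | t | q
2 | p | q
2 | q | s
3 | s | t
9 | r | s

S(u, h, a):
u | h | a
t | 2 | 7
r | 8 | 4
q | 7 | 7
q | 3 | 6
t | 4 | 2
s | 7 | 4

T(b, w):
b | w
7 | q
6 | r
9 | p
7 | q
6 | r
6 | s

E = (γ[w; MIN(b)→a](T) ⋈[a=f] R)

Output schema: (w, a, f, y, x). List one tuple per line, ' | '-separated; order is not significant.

Subexpression sizes:
  T → 6
  γ[w; MIN(b)→a](T) → 4
  R → 6
  (γ[w; MIN(b)→a](T) ⋈[a=f] R) → 1

== RESULT ==
w | a | f | y | x
p | 9 | 9 | r | s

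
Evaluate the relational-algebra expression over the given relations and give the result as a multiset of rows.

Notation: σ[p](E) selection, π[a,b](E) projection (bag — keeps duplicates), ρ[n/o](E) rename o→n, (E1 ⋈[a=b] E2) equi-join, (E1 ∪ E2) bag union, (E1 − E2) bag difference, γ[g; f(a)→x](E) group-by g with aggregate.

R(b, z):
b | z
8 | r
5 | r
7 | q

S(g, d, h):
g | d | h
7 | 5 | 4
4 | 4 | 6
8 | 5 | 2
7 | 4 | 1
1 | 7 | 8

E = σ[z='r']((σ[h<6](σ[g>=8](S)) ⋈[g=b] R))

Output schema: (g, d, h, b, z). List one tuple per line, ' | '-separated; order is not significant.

Subexpression sizes:
  S → 5
  σ[g>=8](S) → 1
  σ[h<6](σ[g>=8](S)) → 1
  R → 3
  (σ[h<6](σ[g>=8](S)) ⋈[g=b] R) → 1
  σ[z='r']((σ[h<6](σ[g>=8](S)) ⋈[g=b] R)) → 1

== RESULT ==
g | d | h | b | z
8 | 5 | 2 | 8 | r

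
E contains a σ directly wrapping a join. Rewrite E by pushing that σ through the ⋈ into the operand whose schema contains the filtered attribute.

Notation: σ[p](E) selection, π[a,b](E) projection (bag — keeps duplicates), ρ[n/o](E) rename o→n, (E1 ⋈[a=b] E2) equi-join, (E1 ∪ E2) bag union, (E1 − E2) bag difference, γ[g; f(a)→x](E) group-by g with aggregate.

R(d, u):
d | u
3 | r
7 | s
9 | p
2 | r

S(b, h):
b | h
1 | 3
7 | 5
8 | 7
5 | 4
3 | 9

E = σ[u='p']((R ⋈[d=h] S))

σ filters on u, owned by the left side.
E' = (σ[u='p'](R) ⋈[d=h] S)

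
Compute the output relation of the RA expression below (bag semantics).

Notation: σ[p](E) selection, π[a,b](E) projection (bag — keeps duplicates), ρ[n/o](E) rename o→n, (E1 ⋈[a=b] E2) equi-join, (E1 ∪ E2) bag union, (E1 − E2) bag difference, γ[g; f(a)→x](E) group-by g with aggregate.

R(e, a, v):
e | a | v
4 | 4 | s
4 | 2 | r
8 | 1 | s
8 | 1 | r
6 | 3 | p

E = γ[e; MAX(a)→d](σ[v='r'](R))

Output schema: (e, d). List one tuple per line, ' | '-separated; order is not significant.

Stepwise |·|:
  R → 5
  σ[v='r'](R) → 2
  γ[e; MAX(a)→d](σ[v='r'](R)) → 2

== RESULT ==
e | d
4 | 2
8 | 1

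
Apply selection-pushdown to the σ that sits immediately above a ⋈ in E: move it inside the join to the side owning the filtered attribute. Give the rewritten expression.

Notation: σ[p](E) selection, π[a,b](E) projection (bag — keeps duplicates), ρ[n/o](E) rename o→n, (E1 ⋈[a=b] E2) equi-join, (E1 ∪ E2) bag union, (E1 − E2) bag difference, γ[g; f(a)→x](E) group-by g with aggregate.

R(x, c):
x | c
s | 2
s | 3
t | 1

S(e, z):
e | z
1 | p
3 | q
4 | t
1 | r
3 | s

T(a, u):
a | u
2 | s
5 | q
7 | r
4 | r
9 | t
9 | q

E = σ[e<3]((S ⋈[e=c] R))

σ filters on e, owned by the left side.
E' = (σ[e<3](S) ⋈[e=c] R)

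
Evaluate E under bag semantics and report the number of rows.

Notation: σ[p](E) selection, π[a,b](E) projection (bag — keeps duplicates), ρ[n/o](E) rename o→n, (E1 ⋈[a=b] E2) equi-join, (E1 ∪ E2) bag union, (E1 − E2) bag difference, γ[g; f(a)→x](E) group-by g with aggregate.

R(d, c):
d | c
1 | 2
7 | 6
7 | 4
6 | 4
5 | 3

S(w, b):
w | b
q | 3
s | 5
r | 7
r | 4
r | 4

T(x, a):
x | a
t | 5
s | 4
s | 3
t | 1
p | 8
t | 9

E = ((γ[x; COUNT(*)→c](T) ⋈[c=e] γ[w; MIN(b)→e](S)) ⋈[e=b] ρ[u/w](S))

Stepwise |·|:
  T → 6
  γ[x; COUNT(*)→c](T) → 3
  S → 5
  γ[w; MIN(b)→e](S) → 3
  (γ[x; COUNT(*)→c](T) ⋈[c=e] γ[w; MIN(b)→e](S)) → 1
  S → 5
  ρ[u/w](S) → 5
  ((γ[x; COUNT(*)→c](T) ⋈[c=e] γ[w; MIN(b)→e](S)) ⋈[e=b] ρ[u/w](S)) → 1

|E| = 1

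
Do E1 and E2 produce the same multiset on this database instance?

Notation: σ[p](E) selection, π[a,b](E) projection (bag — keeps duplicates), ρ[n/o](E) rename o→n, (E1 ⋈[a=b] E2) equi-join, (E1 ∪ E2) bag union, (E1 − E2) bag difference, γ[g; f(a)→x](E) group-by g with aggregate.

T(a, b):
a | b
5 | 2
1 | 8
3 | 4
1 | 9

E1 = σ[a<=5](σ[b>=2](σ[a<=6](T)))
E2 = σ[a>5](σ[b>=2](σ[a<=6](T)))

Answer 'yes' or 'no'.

E1 per-node cardinality:
  T → 4
  σ[a<=6](T) → 4
  σ[b>=2](σ[a<=6](T)) → 4
  σ[a<=5](σ[b>=2](σ[a<=6](T))) → 4
E2 per-node cardinality:
  T → 4
  σ[a<=6](T) → 4
  σ[b>=2](σ[a<=6](T)) → 4
  σ[a>5](σ[b>=2](σ[a<=6](T))) → 0

E1 result:
a | b
1 | 8
1 | 9
3 | 4
5 | 2
E2 result:
a | b
(0 rows)
Witness: (1, 8) appears 1× in E1 but 0× in E2.

no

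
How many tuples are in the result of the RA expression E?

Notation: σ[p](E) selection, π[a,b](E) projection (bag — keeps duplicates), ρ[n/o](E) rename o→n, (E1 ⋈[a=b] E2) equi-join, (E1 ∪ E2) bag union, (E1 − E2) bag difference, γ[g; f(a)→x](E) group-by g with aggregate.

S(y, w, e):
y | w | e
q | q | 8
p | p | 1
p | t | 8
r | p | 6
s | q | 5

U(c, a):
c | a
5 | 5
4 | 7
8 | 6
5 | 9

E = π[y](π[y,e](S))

Stepwise |·|:
  S → 5
  π[y,e](S) → 5
  π[y](π[y,e](S)) → 5

|E| = 5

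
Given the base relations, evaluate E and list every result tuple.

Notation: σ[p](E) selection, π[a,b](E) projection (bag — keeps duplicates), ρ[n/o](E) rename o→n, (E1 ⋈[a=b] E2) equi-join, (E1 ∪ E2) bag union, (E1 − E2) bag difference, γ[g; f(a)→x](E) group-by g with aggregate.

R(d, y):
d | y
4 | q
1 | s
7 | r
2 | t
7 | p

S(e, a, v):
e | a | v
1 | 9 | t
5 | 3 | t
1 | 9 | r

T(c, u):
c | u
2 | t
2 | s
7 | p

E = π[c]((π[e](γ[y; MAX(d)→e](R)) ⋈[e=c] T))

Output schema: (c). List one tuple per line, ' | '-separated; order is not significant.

Row counts bottom-up:
  R → 5
  γ[y; MAX(d)→e](R) → 5
  π[e](γ[y; MAX(d)→e](R)) → 5
  T → 3
  (π[e](γ[y; MAX(d)→e](R)) ⋈[e=c] T) → 4
  π[c]((π[e](γ[y; MAX(d)→e](R)) ⋈[e=c] T)) → 4

== RESULT ==
c
2
2
7
7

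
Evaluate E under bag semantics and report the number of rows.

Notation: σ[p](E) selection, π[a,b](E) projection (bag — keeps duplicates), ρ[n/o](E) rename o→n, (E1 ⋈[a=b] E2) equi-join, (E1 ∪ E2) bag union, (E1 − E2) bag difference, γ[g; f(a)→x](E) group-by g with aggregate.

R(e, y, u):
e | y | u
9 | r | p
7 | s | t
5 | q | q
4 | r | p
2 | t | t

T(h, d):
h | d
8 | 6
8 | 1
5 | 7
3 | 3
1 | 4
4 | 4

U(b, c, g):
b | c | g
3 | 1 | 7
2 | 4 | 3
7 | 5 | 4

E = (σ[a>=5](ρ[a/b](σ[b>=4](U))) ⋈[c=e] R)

Stepwise |·|:
  U → 3
  σ[b>=4](U) → 1
  ρ[a/b](σ[b>=4](U)) → 1
  σ[a>=5](ρ[a/b](σ[b>=4](U))) → 1
  R → 5
  (σ[a>=5](ρ[a/b](σ[b>=4](U))) ⋈[c=e] R) → 1

|E| = 1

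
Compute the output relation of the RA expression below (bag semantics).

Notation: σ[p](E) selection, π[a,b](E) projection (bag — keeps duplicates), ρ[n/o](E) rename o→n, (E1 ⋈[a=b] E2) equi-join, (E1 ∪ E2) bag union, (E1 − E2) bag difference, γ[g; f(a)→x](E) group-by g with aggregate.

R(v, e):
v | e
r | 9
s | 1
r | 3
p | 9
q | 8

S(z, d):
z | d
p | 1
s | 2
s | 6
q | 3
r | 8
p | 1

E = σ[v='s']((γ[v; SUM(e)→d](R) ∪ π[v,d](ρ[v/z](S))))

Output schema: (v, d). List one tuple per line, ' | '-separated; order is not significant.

Row counts bottom-up:
  R → 5
  γ[v; SUM(e)→d](R) → 4
  S → 6
  ρ[v/z](S) → 6
  π[v,d](ρ[v/z](S)) → 6
  (γ[v; SUM(e)→d](R) ∪ π[v,d](ρ[v/z](S))) → 10
  σ[v='s']((γ[v; SUM(e)→d](R) ∪ π[v,d](ρ[v/z](S)))) → 3

== RESULT ==
v | d
s | 1
s | 2
s | 6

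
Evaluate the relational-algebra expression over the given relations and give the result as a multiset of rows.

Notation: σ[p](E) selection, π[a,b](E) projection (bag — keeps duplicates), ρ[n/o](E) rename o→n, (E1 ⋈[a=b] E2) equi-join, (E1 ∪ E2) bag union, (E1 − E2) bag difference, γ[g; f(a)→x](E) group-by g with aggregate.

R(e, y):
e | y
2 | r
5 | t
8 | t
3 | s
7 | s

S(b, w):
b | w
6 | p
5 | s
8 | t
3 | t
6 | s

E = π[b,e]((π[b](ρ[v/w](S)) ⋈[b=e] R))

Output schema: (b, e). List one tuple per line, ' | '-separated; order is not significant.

Stepwise |·|:
  S → 5
  ρ[v/w](S) → 5
  π[b](ρ[v/w](S)) → 5
  R → 5
  (π[b](ρ[v/w](S)) ⋈[b=e] R) → 3
  π[b,e]((π[b](ρ[v/w](S)) ⋈[b=e] R)) → 3

== RESULT ==
b | e
3 | 3
5 | 5
8 | 8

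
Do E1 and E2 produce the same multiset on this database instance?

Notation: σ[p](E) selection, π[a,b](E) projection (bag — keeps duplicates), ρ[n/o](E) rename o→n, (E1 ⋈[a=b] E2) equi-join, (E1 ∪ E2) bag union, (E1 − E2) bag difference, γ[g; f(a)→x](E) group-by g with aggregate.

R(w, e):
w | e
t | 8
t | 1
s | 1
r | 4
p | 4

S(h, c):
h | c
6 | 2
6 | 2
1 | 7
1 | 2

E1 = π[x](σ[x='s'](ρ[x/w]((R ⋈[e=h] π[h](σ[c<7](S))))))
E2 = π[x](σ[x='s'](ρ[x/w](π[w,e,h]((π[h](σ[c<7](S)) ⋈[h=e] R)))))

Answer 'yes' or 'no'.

E1 stepwise |·|:
  R → 5
  S → 4
  σ[c<7](S) → 3
  π[h](σ[c<7](S)) → 3
  (R ⋈[e=h] π[h](σ[c<7](S))) → 2
  ρ[x/w]((R ⋈[e=h] π[h](σ[c<7](S)))) → 2
  σ[x='s'](ρ[x/w]((R ⋈[e=h] π[h](σ[c<7](S))))) → 1
  π[x](σ[x='s'](ρ[x/w]((R ⋈[e=h] π[h](σ[c<7](S)))))) → 1
E2 stepwise |·|:
  S → 4
  σ[c<7](S) → 3
  π[h](σ[c<7](S)) → 3
  R → 5
  (π[h](σ[c<7](S)) ⋈[h=e] R) → 2
  π[w,e,h]((π[h](σ[c<7](S)) ⋈[h=e] R)) → 2
  ρ[x/w](π[w,e,h]((π[h](σ[c<7](S)) ⋈[h=e] R))) → 2
  σ[x='s'](ρ[x/w](π[w,e,h]((π[h](σ[c<7](S)) ⋈[h=e] R)))) → 1
  π[x](σ[x='s'](ρ[x/w](π[w,e,h]((π[h](σ[c<7](S)) ⋈[h=e] R))))) → 1

E1 and E2 produce the same multiset:
x
s

yes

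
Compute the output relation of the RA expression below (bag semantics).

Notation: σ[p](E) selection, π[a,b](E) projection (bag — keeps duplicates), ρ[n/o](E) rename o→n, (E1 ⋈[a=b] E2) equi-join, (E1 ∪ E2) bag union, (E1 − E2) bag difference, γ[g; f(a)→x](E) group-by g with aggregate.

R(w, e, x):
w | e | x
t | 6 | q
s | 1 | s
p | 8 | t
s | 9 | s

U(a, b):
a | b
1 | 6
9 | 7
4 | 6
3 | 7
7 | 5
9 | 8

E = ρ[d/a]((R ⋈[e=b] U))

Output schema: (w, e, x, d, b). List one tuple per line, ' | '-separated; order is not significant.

Row counts bottom-up:
  R → 4
  U → 6
  (R ⋈[e=b] U) → 3
  ρ[d/a]((R ⋈[e=b] U)) → 3

== RESULT ==
w | e | x | d | b
p | 8 | t | 9 | 8
t | 6 | q | 1 | 6
t | 6 | q | 4 | 6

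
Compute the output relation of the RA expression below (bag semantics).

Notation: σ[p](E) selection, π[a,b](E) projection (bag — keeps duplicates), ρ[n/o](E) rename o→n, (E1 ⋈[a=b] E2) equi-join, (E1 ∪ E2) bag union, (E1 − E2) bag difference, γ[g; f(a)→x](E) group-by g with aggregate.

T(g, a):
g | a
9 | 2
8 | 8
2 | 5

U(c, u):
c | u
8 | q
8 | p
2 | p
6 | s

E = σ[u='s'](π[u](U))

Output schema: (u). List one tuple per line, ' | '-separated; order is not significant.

Row counts bottom-up:
  U → 4
  π[u](U) → 4
  σ[u='s'](π[u](U)) → 1

== RESULT ==
u
s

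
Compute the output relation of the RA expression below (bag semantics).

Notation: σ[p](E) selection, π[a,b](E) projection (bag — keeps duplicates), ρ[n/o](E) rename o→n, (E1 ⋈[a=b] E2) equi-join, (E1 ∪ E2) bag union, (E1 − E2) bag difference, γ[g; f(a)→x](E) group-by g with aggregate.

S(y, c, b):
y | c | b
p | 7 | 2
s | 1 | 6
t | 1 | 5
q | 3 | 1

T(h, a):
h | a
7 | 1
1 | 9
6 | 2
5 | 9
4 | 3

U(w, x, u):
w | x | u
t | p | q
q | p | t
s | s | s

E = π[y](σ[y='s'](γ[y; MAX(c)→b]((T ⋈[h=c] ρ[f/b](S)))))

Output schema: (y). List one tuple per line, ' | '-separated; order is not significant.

Per-node cardinality:
  T → 5
  S → 4
  ρ[f/b](S) → 4
  (T ⋈[h=c] ρ[f/b](S)) → 3
  γ[y; MAX(c)→b]((T ⋈[h=c] ρ[f/b](S))) → 3
  σ[y='s'](γ[y; MAX(c)→b]((T ⋈[h=c] ρ[f/b](S)))) → 1
  π[y](σ[y='s'](γ[y; MAX(c)→b]((T ⋈[h=c] ρ[f/b](S))))) → 1

== RESULT ==
y
s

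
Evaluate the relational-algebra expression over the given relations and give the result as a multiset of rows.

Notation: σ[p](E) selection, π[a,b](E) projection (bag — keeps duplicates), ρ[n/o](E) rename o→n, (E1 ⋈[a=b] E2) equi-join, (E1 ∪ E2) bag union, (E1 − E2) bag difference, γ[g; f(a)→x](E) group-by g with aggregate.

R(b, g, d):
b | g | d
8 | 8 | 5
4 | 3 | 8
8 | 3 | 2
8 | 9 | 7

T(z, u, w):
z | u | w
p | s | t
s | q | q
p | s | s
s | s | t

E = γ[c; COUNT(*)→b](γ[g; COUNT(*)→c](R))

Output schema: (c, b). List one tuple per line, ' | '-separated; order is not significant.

Per-node cardinality:
  R → 4
  γ[g; COUNT(*)→c](R) → 3
  γ[c; COUNT(*)→b](γ[g; COUNT(*)→c](R)) → 2

== RESULT ==
c | b
1 | 2
2 | 1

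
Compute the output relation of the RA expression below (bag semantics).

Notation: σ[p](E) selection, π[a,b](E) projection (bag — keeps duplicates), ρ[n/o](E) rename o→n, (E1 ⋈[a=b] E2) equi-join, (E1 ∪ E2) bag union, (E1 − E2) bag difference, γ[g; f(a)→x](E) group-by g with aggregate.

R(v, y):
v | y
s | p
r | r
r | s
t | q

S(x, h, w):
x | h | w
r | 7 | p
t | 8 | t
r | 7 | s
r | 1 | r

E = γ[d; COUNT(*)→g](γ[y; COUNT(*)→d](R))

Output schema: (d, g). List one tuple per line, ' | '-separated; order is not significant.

Row counts bottom-up:
  R → 4
  γ[y; COUNT(*)→d](R) → 4
  γ[d; COUNT(*)→g](γ[y; COUNT(*)→d](R)) → 1

== RESULT ==
d | g
1 | 4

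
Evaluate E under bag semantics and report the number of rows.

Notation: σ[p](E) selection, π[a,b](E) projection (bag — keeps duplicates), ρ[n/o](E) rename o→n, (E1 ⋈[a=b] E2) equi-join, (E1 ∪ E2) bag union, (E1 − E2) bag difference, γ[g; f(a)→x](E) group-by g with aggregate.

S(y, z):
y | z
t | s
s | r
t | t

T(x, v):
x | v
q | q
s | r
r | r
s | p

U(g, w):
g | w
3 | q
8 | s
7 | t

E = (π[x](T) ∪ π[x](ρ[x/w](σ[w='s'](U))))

Per-node cardinality:
  T → 4
  π[x](T) → 4
  U → 3
  σ[w='s'](U) → 1
  ρ[x/w](σ[w='s'](U)) → 1
  π[x](ρ[x/w](σ[w='s'](U))) → 1
  (π[x](T) ∪ π[x](ρ[x/w](σ[w='s'](U)))) → 5

|E| = 5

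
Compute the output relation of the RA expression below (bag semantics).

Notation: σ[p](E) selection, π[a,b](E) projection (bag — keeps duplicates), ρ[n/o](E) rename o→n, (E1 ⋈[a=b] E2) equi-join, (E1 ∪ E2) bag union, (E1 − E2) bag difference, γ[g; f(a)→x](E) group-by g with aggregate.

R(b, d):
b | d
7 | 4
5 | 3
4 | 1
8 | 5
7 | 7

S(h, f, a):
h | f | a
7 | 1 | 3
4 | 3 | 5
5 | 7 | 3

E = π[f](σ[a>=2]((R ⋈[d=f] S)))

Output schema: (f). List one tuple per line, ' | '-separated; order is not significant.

Per-node cardinality:
  R → 5
  S → 3
  (R ⋈[d=f] S) → 3
  σ[a>=2]((R ⋈[d=f] S)) → 3
  π[f](σ[a>=2]((R ⋈[d=f] S))) → 3

== RESULT ==
f
1
3
7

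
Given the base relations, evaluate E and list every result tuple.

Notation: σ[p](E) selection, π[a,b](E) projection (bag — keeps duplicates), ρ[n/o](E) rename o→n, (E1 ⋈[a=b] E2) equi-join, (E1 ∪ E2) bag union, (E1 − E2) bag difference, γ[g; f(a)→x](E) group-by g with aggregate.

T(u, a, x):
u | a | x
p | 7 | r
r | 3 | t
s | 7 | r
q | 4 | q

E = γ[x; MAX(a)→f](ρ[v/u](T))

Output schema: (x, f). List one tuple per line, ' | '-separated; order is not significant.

Per-node cardinality:
  T → 4
  ρ[v/u](T) → 4
  γ[x; MAX(a)→f](ρ[v/u](T)) → 3

== RESULT ==
x | f
q | 4
r | 7
t | 3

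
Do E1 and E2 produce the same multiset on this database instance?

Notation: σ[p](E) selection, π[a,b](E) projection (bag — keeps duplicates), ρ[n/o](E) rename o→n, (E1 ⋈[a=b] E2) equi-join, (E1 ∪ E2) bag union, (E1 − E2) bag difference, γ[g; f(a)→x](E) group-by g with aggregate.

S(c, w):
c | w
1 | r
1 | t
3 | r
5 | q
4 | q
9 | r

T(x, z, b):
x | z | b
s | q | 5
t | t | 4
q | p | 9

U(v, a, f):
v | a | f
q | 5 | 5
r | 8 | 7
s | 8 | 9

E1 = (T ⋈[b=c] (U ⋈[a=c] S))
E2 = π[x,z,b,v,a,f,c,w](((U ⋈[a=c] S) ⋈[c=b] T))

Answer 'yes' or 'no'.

E1 per-node cardinality:
  T → 3
  U → 3
  S → 6
  (U ⋈[a=c] S) → 1
  (T ⋈[b=c] (U ⋈[a=c] S)) → 1
E2 per-node cardinality:
  U → 3
  S → 6
  (U ⋈[a=c] S) → 1
  T → 3
  ((U ⋈[a=c] S) ⋈[c=b] T) → 1
  π[x,z,b,v,a,f,c,w](((U ⋈[a=c] S) ⋈[c=b] T)) → 1

E1 and E2 produce the same multiset:
x | z | b | v | a | f | c | w
s | q | 5 | q | 5 | 5 | 5 | q

yes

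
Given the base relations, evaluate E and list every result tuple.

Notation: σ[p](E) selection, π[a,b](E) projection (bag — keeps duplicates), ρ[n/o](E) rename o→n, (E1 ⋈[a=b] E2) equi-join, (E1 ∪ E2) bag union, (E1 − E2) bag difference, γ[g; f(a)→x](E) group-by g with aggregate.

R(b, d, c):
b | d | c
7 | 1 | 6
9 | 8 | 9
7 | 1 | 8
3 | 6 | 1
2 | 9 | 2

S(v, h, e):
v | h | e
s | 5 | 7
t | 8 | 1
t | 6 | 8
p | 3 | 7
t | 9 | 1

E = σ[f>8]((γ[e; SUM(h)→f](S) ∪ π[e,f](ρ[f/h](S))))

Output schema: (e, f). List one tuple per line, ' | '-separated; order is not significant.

Row counts bottom-up:
  S → 5
  γ[e; SUM(h)→f](S) → 3
  S → 5
  ρ[f/h](S) → 5
  π[e,f](ρ[f/h](S)) → 5
  (γ[e; SUM(h)→f](S) ∪ π[e,f](ρ[f/h](S))) → 8
  σ[f>8]((γ[e; SUM(h)→f](S) ∪ π[e,f](ρ[f/h](S)))) → 2

== RESULT ==
e | f
1 | 9
1 | 17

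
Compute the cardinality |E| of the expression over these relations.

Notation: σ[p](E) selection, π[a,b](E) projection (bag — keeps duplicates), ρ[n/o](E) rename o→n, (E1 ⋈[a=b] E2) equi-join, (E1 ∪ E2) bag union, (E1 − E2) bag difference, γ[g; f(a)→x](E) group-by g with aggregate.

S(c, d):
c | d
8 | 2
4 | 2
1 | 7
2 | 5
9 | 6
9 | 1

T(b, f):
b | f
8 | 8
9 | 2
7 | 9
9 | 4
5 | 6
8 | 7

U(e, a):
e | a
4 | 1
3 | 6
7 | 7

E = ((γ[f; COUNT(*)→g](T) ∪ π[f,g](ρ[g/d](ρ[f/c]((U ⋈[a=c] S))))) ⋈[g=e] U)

Stepwise |·|:
  T → 6
  γ[f; COUNT(*)→g](T) → 6
  U → 3
  S → 6
  (U ⋈[a=c] S) → 1
  ρ[f/c]((U ⋈[a=c] S)) → 1
  ρ[g/d](ρ[f/c]((U ⋈[a=c] S))) → 1
  π[f,g](ρ[g/d](ρ[f/c]((U ⋈[a=c] S)))) → 1
  (γ[f; COUNT(*)→g](T) ∪ π[f,g](ρ[g/d](ρ[f/c]((U ⋈[a=c] S))))) → 7
  U → 3
  ((γ[f; COUNT(*)→g](T) ∪ π[f,g](ρ[g/d](ρ[f/c]((U ⋈[a=c] S))))) ⋈[g=e] U) → 1

|E| = 1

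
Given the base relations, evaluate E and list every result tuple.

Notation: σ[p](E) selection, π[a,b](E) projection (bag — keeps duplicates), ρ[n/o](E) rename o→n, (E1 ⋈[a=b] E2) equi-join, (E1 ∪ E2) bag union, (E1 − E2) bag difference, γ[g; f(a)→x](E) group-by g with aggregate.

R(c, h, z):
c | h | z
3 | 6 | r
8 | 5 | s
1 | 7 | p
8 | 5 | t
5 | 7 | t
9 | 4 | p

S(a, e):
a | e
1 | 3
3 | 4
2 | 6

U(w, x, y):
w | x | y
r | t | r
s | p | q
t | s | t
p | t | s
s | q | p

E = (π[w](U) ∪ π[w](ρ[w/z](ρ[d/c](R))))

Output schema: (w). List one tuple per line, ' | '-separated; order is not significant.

Subexpression sizes:
  U → 5
  π[w](U) → 5
  R → 6
  ρ[d/c](R) → 6
  ρ[w/z](ρ[d/c](R)) → 6
  π[w](ρ[w/z](ρ[d/c](R))) → 6
  (π[w](U) ∪ π[w](ρ[w/z](ρ[d/c](R)))) → 11

== RESULT ==
w
p
p
p
r
r
s
s
s
t
t
t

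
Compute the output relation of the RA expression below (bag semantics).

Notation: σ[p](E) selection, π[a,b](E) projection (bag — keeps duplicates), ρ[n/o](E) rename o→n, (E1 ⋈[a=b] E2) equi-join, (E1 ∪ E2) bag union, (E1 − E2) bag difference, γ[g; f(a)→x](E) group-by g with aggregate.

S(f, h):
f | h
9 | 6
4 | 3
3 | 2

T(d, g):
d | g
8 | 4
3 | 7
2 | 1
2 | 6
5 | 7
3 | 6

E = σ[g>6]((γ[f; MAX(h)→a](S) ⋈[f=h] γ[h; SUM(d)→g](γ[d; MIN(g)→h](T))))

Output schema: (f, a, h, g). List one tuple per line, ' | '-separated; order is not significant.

Subexpression sizes:
  S → 3
  γ[f; MAX(h)→a](S) → 3
  T → 6
  γ[d; MIN(g)→h](T) → 4
  γ[h; SUM(d)→g](γ[d; MIN(g)→h](T)) → 4
  (γ[f; MAX(h)→a](S) ⋈[f=h] γ[h; SUM(d)→g](γ[d; MIN(g)→h](T))) → 1
  σ[g>6]((γ[f; MAX(h)→a](S) ⋈[f=h] γ[h; SUM(d)→g](γ[d; MIN(g)→h](T)))) → 1

== RESULT ==
f | a | h | g
4 | 3 | 4 | 8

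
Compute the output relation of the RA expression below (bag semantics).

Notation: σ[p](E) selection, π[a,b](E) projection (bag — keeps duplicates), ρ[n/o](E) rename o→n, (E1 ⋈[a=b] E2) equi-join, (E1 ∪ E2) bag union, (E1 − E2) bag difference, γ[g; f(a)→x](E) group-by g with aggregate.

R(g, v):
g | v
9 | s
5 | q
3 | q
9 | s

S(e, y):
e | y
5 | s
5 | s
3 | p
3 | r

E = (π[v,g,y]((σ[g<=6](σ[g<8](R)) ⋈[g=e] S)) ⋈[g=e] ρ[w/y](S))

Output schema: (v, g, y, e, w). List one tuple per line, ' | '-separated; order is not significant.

Stepwise |·|:
  R → 4
  σ[g<8](R) → 2
  σ[g<=6](σ[g<8](R)) → 2
  S → 4
  (σ[g<=6](σ[g<8](R)) ⋈[g=e] S) → 4
  π[v,g,y]((σ[g<=6](σ[g<8](R)) ⋈[g=e] S)) → 4
  S → 4
  ρ[w/y](S) → 4
  (π[v,g,y]((σ[g<=6](σ[g<8](R)) ⋈[g=e] S)) ⋈[g=e] ρ[w/y](S)) → 8

== RESULT ==
v | g | y | e | w
q | 3 | p | 3 | p
q | 3 | p | 3 | r
q | 3 | r | 3 | p
q | 3 | r | 3 | r
q | 5 | s | 5 | s
q | 5 | s | 5 | s
q | 5 | s | 5 | s
q | 5 | s | 5 | s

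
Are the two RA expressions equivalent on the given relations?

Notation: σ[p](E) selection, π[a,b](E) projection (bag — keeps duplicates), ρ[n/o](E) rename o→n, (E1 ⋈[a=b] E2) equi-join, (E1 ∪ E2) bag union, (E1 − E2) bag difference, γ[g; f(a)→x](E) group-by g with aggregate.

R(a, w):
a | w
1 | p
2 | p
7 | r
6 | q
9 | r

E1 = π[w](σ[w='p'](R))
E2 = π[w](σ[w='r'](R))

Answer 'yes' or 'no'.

E1 per-node cardinality:
  R → 5
  σ[w='p'](R) → 2
  π[w](σ[w='p'](R)) → 2
E2 per-node cardinality:
  R → 5
  σ[w='r'](R) → 2
  π[w](σ[w='r'](R)) → 2

E1 result:
w
p
p
E2 result:
w
r
r
Witness: ('p',) appears 2× in E1 but 0× in E2.

no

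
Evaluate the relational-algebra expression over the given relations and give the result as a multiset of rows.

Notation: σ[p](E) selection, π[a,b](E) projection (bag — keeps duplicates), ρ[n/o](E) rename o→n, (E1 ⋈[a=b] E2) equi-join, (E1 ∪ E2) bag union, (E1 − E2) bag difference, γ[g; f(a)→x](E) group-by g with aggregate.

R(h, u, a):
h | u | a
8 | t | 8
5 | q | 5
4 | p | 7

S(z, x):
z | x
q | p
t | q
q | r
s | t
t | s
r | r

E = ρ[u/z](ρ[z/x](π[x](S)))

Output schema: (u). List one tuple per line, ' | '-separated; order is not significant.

Stepwise |·|:
  S → 6
  π[x](S) → 6
  ρ[z/x](π[x](S)) → 6
  ρ[u/z](ρ[z/x](π[x](S))) → 6

== RESULT ==
u
p
q
r
r
s
t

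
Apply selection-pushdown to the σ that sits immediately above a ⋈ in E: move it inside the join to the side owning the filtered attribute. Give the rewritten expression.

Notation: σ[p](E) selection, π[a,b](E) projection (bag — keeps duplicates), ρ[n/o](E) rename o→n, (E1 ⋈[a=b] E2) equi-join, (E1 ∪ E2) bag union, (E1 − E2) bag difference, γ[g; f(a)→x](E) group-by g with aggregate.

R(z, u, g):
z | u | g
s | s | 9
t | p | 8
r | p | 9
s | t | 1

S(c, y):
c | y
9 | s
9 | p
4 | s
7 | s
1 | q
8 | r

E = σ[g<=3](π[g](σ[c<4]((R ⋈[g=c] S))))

σ filters on c, owned by the right side.
E' = σ[g<=3](π[g]((R ⋈[g=c] σ[c<4](S))))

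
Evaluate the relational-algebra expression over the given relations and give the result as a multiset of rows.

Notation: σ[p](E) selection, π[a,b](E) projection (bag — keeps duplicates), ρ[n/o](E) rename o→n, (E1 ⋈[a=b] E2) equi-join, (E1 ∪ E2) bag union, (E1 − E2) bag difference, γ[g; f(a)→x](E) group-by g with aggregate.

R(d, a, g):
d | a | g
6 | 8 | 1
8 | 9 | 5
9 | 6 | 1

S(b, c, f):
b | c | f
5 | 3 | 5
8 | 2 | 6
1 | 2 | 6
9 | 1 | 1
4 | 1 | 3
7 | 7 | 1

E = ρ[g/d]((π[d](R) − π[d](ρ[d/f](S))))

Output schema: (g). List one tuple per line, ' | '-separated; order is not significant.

Stepwise |·|:
  R → 3
  π[d](R) → 3
  S → 6
  ρ[d/f](S) → 6
  π[d](ρ[d/f](S)) → 6
  (π[d](R) − π[d](ρ[d/f](S))) → 2
  ρ[g/d]((π[d](R) − π[d](ρ[d/f](S)))) → 2

== RESULT ==
g
8
9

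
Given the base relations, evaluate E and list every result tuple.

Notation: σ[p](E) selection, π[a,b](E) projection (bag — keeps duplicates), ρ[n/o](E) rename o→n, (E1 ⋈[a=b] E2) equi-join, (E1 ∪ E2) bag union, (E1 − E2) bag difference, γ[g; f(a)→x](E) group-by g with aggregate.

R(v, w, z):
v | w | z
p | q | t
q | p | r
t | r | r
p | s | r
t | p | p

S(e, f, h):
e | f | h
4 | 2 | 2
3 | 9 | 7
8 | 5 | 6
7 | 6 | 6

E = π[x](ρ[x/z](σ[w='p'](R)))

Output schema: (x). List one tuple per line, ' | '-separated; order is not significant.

Subexpression sizes:
  R → 5
  σ[w='p'](R) → 2
  ρ[x/z](σ[w='p'](R)) → 2
  π[x](ρ[x/z](σ[w='p'](R))) → 2

== RESULT ==
x
p
r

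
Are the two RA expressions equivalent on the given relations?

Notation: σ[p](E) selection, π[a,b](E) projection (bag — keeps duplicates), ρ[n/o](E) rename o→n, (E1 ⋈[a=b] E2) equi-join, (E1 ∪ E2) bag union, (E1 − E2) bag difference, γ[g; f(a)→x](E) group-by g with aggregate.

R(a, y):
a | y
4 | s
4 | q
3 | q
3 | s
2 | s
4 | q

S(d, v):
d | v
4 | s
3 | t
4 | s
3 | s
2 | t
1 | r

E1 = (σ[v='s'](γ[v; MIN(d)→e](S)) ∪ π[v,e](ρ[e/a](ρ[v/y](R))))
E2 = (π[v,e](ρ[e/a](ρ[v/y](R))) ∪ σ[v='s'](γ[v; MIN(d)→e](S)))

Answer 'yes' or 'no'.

E1 stepwise |·|:
  S → 6
  γ[v; MIN(d)→e](S) → 3
  σ[v='s'](γ[v; MIN(d)→e](S)) → 1
  R → 6
  ρ[v/y](R) → 6
  ρ[e/a](ρ[v/y](R)) → 6
  π[v,e](ρ[e/a](ρ[v/y](R))) → 6
  (σ[v='s'](γ[v; MIN(d)→e](S)) ∪ π[v,e](ρ[e/a](ρ[v/y](R)))) → 7
E2 stepwise |·|:
  R → 6
  ρ[v/y](R) → 6
  ρ[e/a](ρ[v/y](R)) → 6
  π[v,e](ρ[e/a](ρ[v/y](R))) → 6
  S → 6
  γ[v; MIN(d)→e](S) → 3
  σ[v='s'](γ[v; MIN(d)→e](S)) → 1
  (π[v,e](ρ[e/a](ρ[v/y](R))) ∪ σ[v='s'](γ[v; MIN(d)→e](S))) → 7

E1 and E2 produce the same multiset:
v | e
q | 3
q | 4
q | 4
s | 2
s | 3
s | 3
s | 4

yes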